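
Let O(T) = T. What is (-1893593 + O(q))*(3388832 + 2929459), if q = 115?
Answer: -11963545006098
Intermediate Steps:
(-1893593 + O(q))*(3388832 + 2929459) = (-1893593 + 115)*(3388832 + 2929459) = -1893478*6318291 = -11963545006098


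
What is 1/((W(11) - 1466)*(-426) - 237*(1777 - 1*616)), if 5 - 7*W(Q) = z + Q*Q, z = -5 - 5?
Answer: 7/2490669 ≈ 2.8105e-6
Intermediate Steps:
z = -10
W(Q) = 15/7 - Q²/7 (W(Q) = 5/7 - (-10 + Q*Q)/7 = 5/7 - (-10 + Q²)/7 = 5/7 + (10/7 - Q²/7) = 15/7 - Q²/7)
1/((W(11) - 1466)*(-426) - 237*(1777 - 1*616)) = 1/(((15/7 - ⅐*11²) - 1466)*(-426) - 237*(1777 - 1*616)) = 1/(((15/7 - ⅐*121) - 1466)*(-426) - 237*(1777 - 616)) = 1/(((15/7 - 121/7) - 1466)*(-426) - 237*1161) = 1/((-106/7 - 1466)*(-426) - 275157) = 1/(-10368/7*(-426) - 275157) = 1/(4416768/7 - 275157) = 1/(2490669/7) = 7/2490669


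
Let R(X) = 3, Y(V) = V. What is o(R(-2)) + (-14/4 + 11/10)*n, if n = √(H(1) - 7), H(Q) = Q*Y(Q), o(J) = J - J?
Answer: -12*I*√6/5 ≈ -5.8788*I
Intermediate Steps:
o(J) = 0
H(Q) = Q² (H(Q) = Q*Q = Q²)
n = I*√6 (n = √(1² - 7) = √(1 - 7) = √(-6) = I*√6 ≈ 2.4495*I)
o(R(-2)) + (-14/4 + 11/10)*n = 0 + (-14/4 + 11/10)*(I*√6) = 0 + (-14*¼ + 11*(⅒))*(I*√6) = 0 + (-7/2 + 11/10)*(I*√6) = 0 - 12*I*√6/5 = -12*I*√6/5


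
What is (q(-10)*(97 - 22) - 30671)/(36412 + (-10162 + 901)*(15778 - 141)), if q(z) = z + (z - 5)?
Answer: 32546/144777845 ≈ 0.00022480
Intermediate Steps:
q(z) = -5 + 2*z (q(z) = z + (-5 + z) = -5 + 2*z)
(q(-10)*(97 - 22) - 30671)/(36412 + (-10162 + 901)*(15778 - 141)) = ((-5 + 2*(-10))*(97 - 22) - 30671)/(36412 + (-10162 + 901)*(15778 - 141)) = ((-5 - 20)*75 - 30671)/(36412 - 9261*15637) = (-25*75 - 30671)/(36412 - 144814257) = (-1875 - 30671)/(-144777845) = -32546*(-1/144777845) = 32546/144777845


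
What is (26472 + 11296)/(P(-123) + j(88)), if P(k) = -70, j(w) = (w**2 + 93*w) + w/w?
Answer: 37768/15859 ≈ 2.3815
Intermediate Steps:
j(w) = 1 + w**2 + 93*w (j(w) = (w**2 + 93*w) + 1 = 1 + w**2 + 93*w)
(26472 + 11296)/(P(-123) + j(88)) = (26472 + 11296)/(-70 + (1 + 88**2 + 93*88)) = 37768/(-70 + (1 + 7744 + 8184)) = 37768/(-70 + 15929) = 37768/15859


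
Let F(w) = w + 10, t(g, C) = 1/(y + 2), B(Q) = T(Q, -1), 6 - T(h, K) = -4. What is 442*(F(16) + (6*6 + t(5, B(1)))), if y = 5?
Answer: 192270/7 ≈ 27467.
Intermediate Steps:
T(h, K) = 10 (T(h, K) = 6 - 1*(-4) = 6 + 4 = 10)
B(Q) = 10
t(g, C) = ⅐ (t(g, C) = 1/(5 + 2) = 1/7 = ⅐)
F(w) = 10 + w
442*(F(16) + (6*6 + t(5, B(1)))) = 442*((10 + 16) + (6*6 + ⅐)) = 442*(26 + (36 + ⅐)) = 442*(26 + 253/7) = 442*(435/7) = 192270/7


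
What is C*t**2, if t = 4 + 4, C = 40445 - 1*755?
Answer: 2540160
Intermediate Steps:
C = 39690 (C = 40445 - 755 = 39690)
t = 8
C*t**2 = 39690*8**2 = 39690*64 = 2540160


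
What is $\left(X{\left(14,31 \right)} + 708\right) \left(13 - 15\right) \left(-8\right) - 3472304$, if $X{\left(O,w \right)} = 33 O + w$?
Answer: $-3453088$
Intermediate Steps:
$X{\left(O,w \right)} = w + 33 O$
$\left(X{\left(14,31 \right)} + 708\right) \left(13 - 15\right) \left(-8\right) - 3472304 = \left(\left(31 + 33 \cdot 14\right) + 708\right) \left(13 - 15\right) \left(-8\right) - 3472304 = \left(\left(31 + 462\right) + 708\right) \left(\left(-2\right) \left(-8\right)\right) - 3472304 = \left(493 + 708\right) 16 - 3472304 = 1201 \cdot 16 - 3472304 = 19216 - 3472304 = -3453088$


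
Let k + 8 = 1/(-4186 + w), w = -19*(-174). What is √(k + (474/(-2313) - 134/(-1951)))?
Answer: I*√891155263447163055/330928620 ≈ 2.8526*I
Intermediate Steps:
w = 3306
k = -7041/880 (k = -8 + 1/(-4186 + 3306) = -8 + 1/(-880) = -8 - 1/880 = -7041/880 ≈ -8.0011)
√(k + (474/(-2313) - 134/(-1951))) = √(-7041/880 + (474/(-2313) - 134/(-1951))) = √(-7041/880 + (474*(-1/2313) - 134*(-1/1951))) = √(-7041/880 + (-158/771 + 134/1951)) = √(-7041/880 - 204944/1504221) = √(-10771570781/1323714480) = I*√891155263447163055/330928620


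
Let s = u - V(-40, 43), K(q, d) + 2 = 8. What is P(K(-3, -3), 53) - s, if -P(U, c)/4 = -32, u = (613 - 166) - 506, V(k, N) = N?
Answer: 230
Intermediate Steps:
u = -59 (u = 447 - 506 = -59)
K(q, d) = 6 (K(q, d) = -2 + 8 = 6)
P(U, c) = 128 (P(U, c) = -4*(-32) = 128)
s = -102 (s = -59 - 1*43 = -59 - 43 = -102)
P(K(-3, -3), 53) - s = 128 - 1*(-102) = 128 + 102 = 230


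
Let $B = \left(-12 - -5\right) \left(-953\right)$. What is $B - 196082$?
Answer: $-189411$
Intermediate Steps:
$B = 6671$ ($B = \left(-12 + 5\right) \left(-953\right) = \left(-7\right) \left(-953\right) = 6671$)
$B - 196082 = 6671 - 196082 = -189411$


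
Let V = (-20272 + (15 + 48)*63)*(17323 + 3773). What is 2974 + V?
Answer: -343925114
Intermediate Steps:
V = -343928088 (V = (-20272 + 63*63)*21096 = (-20272 + 3969)*21096 = -16303*21096 = -343928088)
2974 + V = 2974 - 343928088 = -343925114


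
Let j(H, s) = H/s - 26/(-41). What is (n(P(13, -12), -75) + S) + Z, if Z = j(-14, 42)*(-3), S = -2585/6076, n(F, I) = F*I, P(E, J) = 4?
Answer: -75065597/249116 ≈ -301.33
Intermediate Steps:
j(H, s) = 26/41 + H/s (j(H, s) = H/s - 26*(-1/41) = H/s + 26/41 = 26/41 + H/s)
S = -2585/6076 (S = -2585*1/6076 = -2585/6076 ≈ -0.42544)
Z = -37/41 (Z = (26/41 - 14/42)*(-3) = (26/41 - 14*1/42)*(-3) = (26/41 - ⅓)*(-3) = (37/123)*(-3) = -37/41 ≈ -0.90244)
(n(P(13, -12), -75) + S) + Z = (4*(-75) - 2585/6076) - 37/41 = (-300 - 2585/6076) - 37/41 = -1825385/6076 - 37/41 = -75065597/249116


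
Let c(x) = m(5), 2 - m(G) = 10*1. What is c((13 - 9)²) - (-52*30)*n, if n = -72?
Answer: -112328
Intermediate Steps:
m(G) = -8 (m(G) = 2 - 10 = -8)
c(x) = -8
c((13 - 9)²) - (-52*30)*n = -8 - (-52*30)*(-72) = -8 - (-1560)*(-72) = -8 - 1*112320 = -8 - 112320 = -112328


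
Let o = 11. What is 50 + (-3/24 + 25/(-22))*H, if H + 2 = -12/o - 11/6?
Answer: 108825/1936 ≈ 56.211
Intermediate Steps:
H = -325/66 (H = -2 + (-12/11 - 11/6) = -2 - 193/66 = -325/66 ≈ -4.9242)
50 + (-3/24 + 25/(-22))*H = 50 + (-3/24 + 25/(-22))*(-325/66) = 50 + (-3*1/24 + 25*(-1/22))*(-325/66) = 50 + (-⅛ - 25/22)*(-325/66) = 50 - 111/88*(-325/66) = 50 + 12025/1936 = 108825/1936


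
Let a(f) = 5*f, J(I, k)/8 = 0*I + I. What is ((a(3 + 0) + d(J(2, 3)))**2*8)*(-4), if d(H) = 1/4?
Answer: -7442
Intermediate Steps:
J(I, k) = 8*I (J(I, k) = 8*(0*I + I) = 8*(0 + I) = 8*I)
d(H) = 1/4
((a(3 + 0) + d(J(2, 3)))**2*8)*(-4) = ((5*(3 + 0) + 1/4)**2*8)*(-4) = ((5*3 + 1/4)**2*8)*(-4) = ((15 + 1/4)**2*8)*(-4) = ((61/4)**2*8)*(-4) = ((3721/16)*8)*(-4) = (3721/2)*(-4) = -7442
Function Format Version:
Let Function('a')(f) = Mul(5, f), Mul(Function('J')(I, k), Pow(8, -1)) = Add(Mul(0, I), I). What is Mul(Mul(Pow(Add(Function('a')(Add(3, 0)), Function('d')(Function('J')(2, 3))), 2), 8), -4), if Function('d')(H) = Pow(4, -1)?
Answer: -7442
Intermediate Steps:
Function('J')(I, k) = Mul(8, I) (Function('J')(I, k) = Mul(8, Add(Mul(0, I), I)) = Mul(8, Add(0, I)) = Mul(8, I))
Function('d')(H) = Rational(1, 4)
Mul(Mul(Pow(Add(Function('a')(Add(3, 0)), Function('d')(Function('J')(2, 3))), 2), 8), -4) = Mul(Mul(Pow(Add(Mul(5, Add(3, 0)), Rational(1, 4)), 2), 8), -4) = Mul(Mul(Pow(Add(Mul(5, 3), Rational(1, 4)), 2), 8), -4) = Mul(Mul(Pow(Add(15, Rational(1, 4)), 2), 8), -4) = Mul(Mul(Pow(Rational(61, 4), 2), 8), -4) = Mul(Mul(Rational(3721, 16), 8), -4) = Mul(Rational(3721, 2), -4) = -7442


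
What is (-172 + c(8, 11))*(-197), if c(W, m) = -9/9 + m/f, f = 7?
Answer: 236400/7 ≈ 33771.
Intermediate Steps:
c(W, m) = -1 + m/7 (c(W, m) = -9/9 + m/7 = -9*⅑ + m*(⅐) = -1 + m/7)
(-172 + c(8, 11))*(-197) = (-172 + (-1 + (⅐)*11))*(-197) = (-172 + (-1 + 11/7))*(-197) = (-172 + 4/7)*(-197) = -1200/7*(-197) = 236400/7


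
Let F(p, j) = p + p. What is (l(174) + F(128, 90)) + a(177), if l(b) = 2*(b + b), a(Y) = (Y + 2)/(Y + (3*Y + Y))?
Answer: 842699/885 ≈ 952.20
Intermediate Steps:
F(p, j) = 2*p
a(Y) = (2 + Y)/(5*Y) (a(Y) = (2 + Y)/(Y + 4*Y) = (2 + Y)/((5*Y)) = (2 + Y)*(1/(5*Y)) = (2 + Y)/(5*Y))
l(b) = 4*b (l(b) = 2*(2*b) = 4*b)
(l(174) + F(128, 90)) + a(177) = (4*174 + 2*128) + (1/5)*(2 + 177)/177 = (696 + 256) + (1/5)*(1/177)*179 = 952 + 179/885 = 842699/885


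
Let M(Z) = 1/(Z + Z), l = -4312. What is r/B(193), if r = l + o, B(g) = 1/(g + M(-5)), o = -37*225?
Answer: -24376773/10 ≈ -2.4377e+6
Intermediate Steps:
o = -8325
M(Z) = 1/(2*Z)
B(g) = 1/(-1/10 + g) (B(g) = 1/(g + (1/2)/(-5)) = 1/(g + (1/2)*(-1/5)) = 1/(g - 1/10) = 1/(-1/10 + g))
r = -12637 (r = -4312 - 8325 = -12637)
r/B(193) = -12637/(10/(-1 + 10*193)) = -12637/(10/(-1 + 1930)) = -12637/(10/1929) = -12637/(10*(1/1929)) = -12637/10/1929 = -12637*1929/10 = -24376773/10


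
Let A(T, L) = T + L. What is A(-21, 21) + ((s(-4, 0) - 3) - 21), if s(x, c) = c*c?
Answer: -24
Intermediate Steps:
s(x, c) = c**2
A(T, L) = L + T
A(-21, 21) + ((s(-4, 0) - 3) - 21) = (21 - 21) + ((0**2 - 3) - 21) = 0 + ((0 - 3) - 21) = 0 + (-3 - 21) = 0 - 24 = -24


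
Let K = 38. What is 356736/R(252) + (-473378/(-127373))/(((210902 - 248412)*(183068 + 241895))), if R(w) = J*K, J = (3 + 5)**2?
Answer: 2829323027467489724/19288531583052655 ≈ 146.68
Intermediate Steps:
J = 64 (J = 8**2 = 64)
R(w) = 2432 (R(w) = 64*38 = 2432)
356736/R(252) + (-473378/(-127373))/(((210902 - 248412)*(183068 + 241895))) = 356736/2432 + (-473378/(-127373))/(((210902 - 248412)*(183068 + 241895))) = 356736*(1/2432) + (-473378*(-1/127373))/((-37510*424963)) = 2787/19 + (473378/127373)/(-15940362130) = 2787/19 + (473378/127373)*(-1/15940362130) = 2787/19 - 236689/1015185872792245 = 2829323027467489724/19288531583052655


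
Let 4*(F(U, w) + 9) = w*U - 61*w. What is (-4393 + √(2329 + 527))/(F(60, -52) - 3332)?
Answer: 4393/3328 - √714/1664 ≈ 1.3040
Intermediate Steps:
F(U, w) = -9 - 61*w/4 + U*w/4 (F(U, w) = -9 + (w*U - 61*w)/4 = -9 + (U*w - 61*w)/4 = -9 + (-61*w + U*w)/4 = -9 + (-61*w/4 + U*w/4) = -9 - 61*w/4 + U*w/4)
(-4393 + √(2329 + 527))/(F(60, -52) - 3332) = (-4393 + √(2329 + 527))/((-9 - 61/4*(-52) + (¼)*60*(-52)) - 3332) = (-4393 + √2856)/((-9 + 793 - 780) - 3332) = (-4393 + 2*√714)/(4 - 3332) = (-4393 + 2*√714)/(-3328) = (-4393 + 2*√714)*(-1/3328) = 4393/3328 - √714/1664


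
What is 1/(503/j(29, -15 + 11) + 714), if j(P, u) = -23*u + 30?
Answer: 122/87611 ≈ 0.0013925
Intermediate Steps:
j(P, u) = 30 - 23*u
1/(503/j(29, -15 + 11) + 714) = 1/(503/(30 - 23*(-15 + 11)) + 714) = 1/(503/(30 - 23*(-4)) + 714) = 1/(503/(30 + 92) + 714) = 1/(503/122 + 714) = 1/(87611/122) = 122/87611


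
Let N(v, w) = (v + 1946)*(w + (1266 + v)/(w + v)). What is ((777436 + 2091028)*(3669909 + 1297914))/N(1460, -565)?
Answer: -6376884591657720/856522147 ≈ -7.4451e+6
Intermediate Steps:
N(v, w) = (1946 + v)*(w + (1266 + v)/(v + w))
((777436 + 2091028)*(3669909 + 1297914))/N(1460, -565) = ((777436 + 2091028)*(3669909 + 1297914))/(((2463636 + 1460² + 1946*(-565)² + 3212*1460 + 1460*(-565)² - 565*1460² + 1946*1460*(-565))/(1460 - 565))) = (2868464*4967823)/(((2463636 + 2131600 + 1946*319225 + 4689520 + 1460*319225 - 565*2131600 - 1605255400)/895)) = 14250021433872/(((2463636 + 2131600 + 621211850 + 4689520 + 466068500 - 1204354000 - 1605255400)/895)) = 14250021433872/(((1/895)*(-1713044294))) = 14250021433872/(-1713044294/895) = 14250021433872*(-895/1713044294) = -6376884591657720/856522147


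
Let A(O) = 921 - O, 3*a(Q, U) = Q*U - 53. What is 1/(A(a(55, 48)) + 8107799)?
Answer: 3/24323573 ≈ 1.2334e-7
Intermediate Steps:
a(Q, U) = -53/3 + Q*U/3 (a(Q, U) = (Q*U - 53)/3 = (-53 + Q*U)/3 = -53/3 + Q*U/3)
1/(A(a(55, 48)) + 8107799) = 1/((921 - (-53/3 + (1/3)*55*48)) + 8107799) = 1/((921 - (-53/3 + 880)) + 8107799) = 1/((921 - 1*2587/3) + 8107799) = 1/((921 - 2587/3) + 8107799) = 1/(176/3 + 8107799) = 1/(24323573/3) = 3/24323573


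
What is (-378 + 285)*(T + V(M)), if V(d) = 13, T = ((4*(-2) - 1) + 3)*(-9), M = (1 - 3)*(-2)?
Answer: -6231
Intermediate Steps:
M = 4 (M = -2*(-2) = 4)
T = 54 (T = ((-8 - 1) + 3)*(-9) = (-9 + 3)*(-9) = -6*(-9) = 54)
(-378 + 285)*(T + V(M)) = (-378 + 285)*(54 + 13) = -93*67 = -6231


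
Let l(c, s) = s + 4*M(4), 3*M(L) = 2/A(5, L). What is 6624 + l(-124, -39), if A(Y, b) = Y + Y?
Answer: 98779/15 ≈ 6585.3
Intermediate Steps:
A(Y, b) = 2*Y
M(L) = 1/15 (M(L) = (2/((2*5)))/3 = (2/10)/3 = (2*(1/10))/3 = (1/3)*(1/5) = 1/15)
l(c, s) = 4/15 + s (l(c, s) = s + 4*(1/15) = s + 4/15 = 4/15 + s)
6624 + l(-124, -39) = 6624 + (4/15 - 39) = 6624 - 581/15 = 98779/15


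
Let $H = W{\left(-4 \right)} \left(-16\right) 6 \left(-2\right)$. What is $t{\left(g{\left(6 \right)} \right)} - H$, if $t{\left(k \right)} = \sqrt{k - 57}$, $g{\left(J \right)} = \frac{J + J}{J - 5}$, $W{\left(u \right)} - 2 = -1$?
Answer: $-192 + 3 i \sqrt{5} \approx -192.0 + 6.7082 i$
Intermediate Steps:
$W{\left(u \right)} = 1$ ($W{\left(u \right)} = 2 - 1 = 1$)
$g{\left(J \right)} = \frac{2 J}{-5 + J}$
$t{\left(k \right)} = \sqrt{-57 + k}$
$H = 192$ ($H = 1 \left(-16\right) 6 \left(-2\right) = \left(-16\right) \left(-12\right) = 192$)
$t{\left(g{\left(6 \right)} \right)} - H = \sqrt{-57 + 2 \cdot 6 \frac{1}{-5 + 6}} - 192 = \sqrt{-57 + 2 \cdot 6 \cdot 1^{-1}} - 192 = \sqrt{-57 + 2 \cdot 6 \cdot 1} - 192 = \sqrt{-57 + 12} - 192 = \sqrt{-45} - 192 = 3 i \sqrt{5} - 192 = -192 + 3 i \sqrt{5}$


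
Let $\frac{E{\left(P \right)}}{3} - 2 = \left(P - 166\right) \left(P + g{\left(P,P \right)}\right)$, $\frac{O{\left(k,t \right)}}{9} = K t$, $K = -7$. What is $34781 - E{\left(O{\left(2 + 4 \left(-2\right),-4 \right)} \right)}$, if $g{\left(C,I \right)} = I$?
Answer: $-95257$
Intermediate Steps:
$O{\left(k,t \right)} = - 63 t$ ($O{\left(k,t \right)} = 9 \left(- 7 t\right) = - 63 t$)
$E{\left(P \right)} = 6 + 6 P \left(-166 + P\right)$ ($E{\left(P \right)} = 6 + 3 \left(P - 166\right) \left(P + P\right) = 6 + 3 \left(-166 + P\right) 2 P = 6 + 3 \cdot 2 P \left(-166 + P\right) = 6 + 6 P \left(-166 + P\right)$)
$34781 - E{\left(O{\left(2 + 4 \left(-2\right),-4 \right)} \right)} = 34781 - \left(6 - 996 \left(\left(-63\right) \left(-4\right)\right) + 6 \left(\left(-63\right) \left(-4\right)\right)^{2}\right) = 34781 - \left(6 - 250992 + 6 \cdot 252^{2}\right) = 34781 - \left(6 - 250992 + 6 \cdot 63504\right) = 34781 - \left(6 - 250992 + 381024\right) = 34781 - 130038 = -95257$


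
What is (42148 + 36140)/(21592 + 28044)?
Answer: 19572/12409 ≈ 1.5772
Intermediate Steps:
(42148 + 36140)/(21592 + 28044) = 78288/49636 = 78288*(1/49636) = 19572/12409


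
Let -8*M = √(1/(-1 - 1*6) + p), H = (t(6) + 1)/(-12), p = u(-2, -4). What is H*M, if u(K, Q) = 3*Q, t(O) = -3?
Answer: -I*√595/336 ≈ -0.072597*I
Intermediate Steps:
p = -12 (p = 3*(-4) = -12)
H = ⅙ (H = (-3 + 1)/(-12) = -2*(-1/12) = ⅙ ≈ 0.16667)
M = -I*√595/56 (M = -√(1/(-1 - 1*6) - 12)/8 = -√(1/(-1 - 6) - 12)/8 = -√(1/(-7) - 12)/8 = -√(-⅐ - 12)/8 = -I*√595/56 ≈ -0.43558*I)
H*M = (-I*√595/56)/6 = -I*√595/336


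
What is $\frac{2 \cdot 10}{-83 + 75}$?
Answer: $- \frac{5}{2} \approx -2.5$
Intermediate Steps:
$\frac{2 \cdot 10}{-83 + 75} = \frac{20}{-8} = 20 \left(- \frac{1}{8}\right) = - \frac{5}{2}$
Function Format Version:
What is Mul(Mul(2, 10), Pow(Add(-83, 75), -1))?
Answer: Rational(-5, 2) ≈ -2.5000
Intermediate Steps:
Mul(Mul(2, 10), Pow(Add(-83, 75), -1)) = Mul(20, Pow(-8, -1)) = Mul(20, Rational(-1, 8)) = Rational(-5, 2)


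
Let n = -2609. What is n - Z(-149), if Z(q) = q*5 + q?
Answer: -1715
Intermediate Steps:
Z(q) = 6*q (Z(q) = 5*q + q = 6*q)
n - Z(-149) = -2609 - 6*(-149) = -2609 - 1*(-894) = -2609 + 894 = -1715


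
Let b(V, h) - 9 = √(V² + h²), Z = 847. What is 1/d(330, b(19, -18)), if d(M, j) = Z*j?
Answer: -9/511588 + √685/511588 ≈ 3.3567e-5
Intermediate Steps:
b(V, h) = 9 + √(V² + h²)
d(M, j) = 847*j
1/d(330, b(19, -18)) = 1/(847*(9 + √(19² + (-18)²))) = 1/(847*(9 + √(361 + 324))) = 1/(847*(9 + √685)) = 1/(7623 + 847*√685)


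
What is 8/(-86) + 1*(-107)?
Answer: -4605/43 ≈ -107.09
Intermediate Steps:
8/(-86) + 1*(-107) = 8*(-1/86) - 107 = -4/43 - 107 = -4605/43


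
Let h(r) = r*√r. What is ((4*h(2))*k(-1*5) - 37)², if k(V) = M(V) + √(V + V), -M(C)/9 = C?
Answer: (37 - 8*√2*(45 + I*√10))² ≈ 2.2161e+5 + 33782.0*I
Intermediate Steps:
M(C) = -9*C
h(r) = r^(3/2)
k(V) = -9*V + √2*√V (k(V) = -9*V + √(V + V) = -9*V + √(2*V) = -9*V + √2*√V)
((4*h(2))*k(-1*5) - 37)² = ((4*2^(3/2))*(-(-9)*5 + √2*√(-1*5)) - 37)² = ((4*(2*√2))*(-9*(-5) + √2*√(-5)) - 37)² = ((8*√2)*(45 + √2*(I*√5)) - 37)² = ((8*√2)*(45 + I*√10) - 37)² = (8*√2*(45 + I*√10) - 37)² = (-37 + 8*√2*(45 + I*√10))²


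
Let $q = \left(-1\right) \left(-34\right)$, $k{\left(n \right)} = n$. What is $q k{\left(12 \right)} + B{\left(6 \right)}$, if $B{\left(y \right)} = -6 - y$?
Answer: $396$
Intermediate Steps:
$q = 34$
$q k{\left(12 \right)} + B{\left(6 \right)} = 34 \cdot 12 - 12 = 408 - 12 = 396$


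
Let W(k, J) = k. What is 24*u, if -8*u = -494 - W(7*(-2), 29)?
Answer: 1440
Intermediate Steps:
u = 60 (u = -(-494 - 7*(-2))/8 = -(-494 - 1*(-14))/8 = -(-494 + 14)/8 = -⅛*(-480) = 60)
24*u = 24*60 = 1440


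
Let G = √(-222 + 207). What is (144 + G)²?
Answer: (144 + I*√15)² ≈ 20721.0 + 1115.4*I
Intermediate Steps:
G = I*√15 (G = √(-15) = I*√15 ≈ 3.873*I)
(144 + G)² = (144 + I*√15)²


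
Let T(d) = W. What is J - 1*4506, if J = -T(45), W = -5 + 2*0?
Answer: -4501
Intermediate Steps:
W = -5 (W = -5 + 0 = -5)
T(d) = -5
J = 5 (J = -1*(-5) = 5)
J - 1*4506 = 5 - 1*4506 = 5 - 4506 = -4501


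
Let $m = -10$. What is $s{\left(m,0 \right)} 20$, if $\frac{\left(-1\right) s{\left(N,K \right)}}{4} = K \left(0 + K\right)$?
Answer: $0$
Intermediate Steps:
$s{\left(N,K \right)} = - 4 K^{2}$ ($s{\left(N,K \right)} = - 4 K \left(0 + K\right) = - 4 K K = - 4 K^{2}$)
$s{\left(m,0 \right)} 20 = - 4 \cdot 0^{2} \cdot 20 = \left(-4\right) 0 \cdot 20 = 0 \cdot 20 = 0$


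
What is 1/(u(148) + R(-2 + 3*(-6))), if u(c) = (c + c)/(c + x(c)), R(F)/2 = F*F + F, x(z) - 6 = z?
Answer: 151/114908 ≈ 0.0013141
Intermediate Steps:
x(z) = 6 + z
R(F) = 2*F + 2*F**2 (R(F) = 2*(F*F + F) = 2*(F**2 + F) = 2*(F + F**2) = 2*F + 2*F**2)
u(c) = 2*c/(6 + 2*c) (u(c) = (c + c)/(c + (6 + c)) = (2*c)/(6 + 2*c) = 2*c/(6 + 2*c))
1/(u(148) + R(-2 + 3*(-6))) = 1/(148/(3 + 148) + 2*(-2 + 3*(-6))*(1 + (-2 + 3*(-6)))) = 1/(148/151 + 2*(-2 - 18)*(1 + (-2 - 18))) = 1/(148*(1/151) + 2*(-20)*(1 - 20)) = 1/(148/151 + 2*(-20)*(-19)) = 1/(148/151 + 760) = 1/(114908/151) = 151/114908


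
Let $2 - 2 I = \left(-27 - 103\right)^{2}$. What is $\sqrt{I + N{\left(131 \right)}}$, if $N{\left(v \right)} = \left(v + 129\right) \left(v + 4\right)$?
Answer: $\sqrt{26651} \approx 163.25$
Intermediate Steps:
$N{\left(v \right)} = \left(4 + v\right) \left(129 + v\right)$ ($N{\left(v \right)} = \left(129 + v\right) \left(4 + v\right) = \left(4 + v\right) \left(129 + v\right)$)
$I = -8449$ ($I = 1 - \frac{\left(-27 - 103\right)^{2}}{2} = 1 - \frac{\left(-130\right)^{2}}{2} = 1 - 8450 = -8449$)
$\sqrt{I + N{\left(131 \right)}} = \sqrt{-8449 + \left(516 + 131^{2} + 133 \cdot 131\right)} = \sqrt{-8449 + \left(516 + 17161 + 17423\right)} = \sqrt{-8449 + 35100} = \sqrt{26651}$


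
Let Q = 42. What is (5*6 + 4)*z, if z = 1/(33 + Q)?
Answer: 34/75 ≈ 0.45333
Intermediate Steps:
z = 1/75 (z = 1/(33 + 42) = 1/75 ≈ 0.013333)
(5*6 + 4)*z = (5*6 + 4)*(1/75) = (30 + 4)*(1/75) = 34*(1/75) = 34/75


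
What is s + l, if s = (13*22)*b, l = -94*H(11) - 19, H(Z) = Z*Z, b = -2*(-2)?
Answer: -10249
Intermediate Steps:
b = 4
H(Z) = Z²
l = -11393 (l = -94*11² - 19 = -94*121 - 19 = -11374 - 19 = -11393)
s = 1144 (s = (13*22)*4 = 286*4 = 1144)
s + l = 1144 - 11393 = -10249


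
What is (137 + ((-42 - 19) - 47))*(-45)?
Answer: -1305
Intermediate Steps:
(137 + ((-42 - 19) - 47))*(-45) = (137 + (-61 - 47))*(-45) = (137 - 108)*(-45) = 29*(-45) = -1305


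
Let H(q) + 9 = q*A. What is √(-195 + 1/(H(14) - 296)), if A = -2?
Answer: 2*I*√600658/111 ≈ 13.964*I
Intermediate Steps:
H(q) = -9 - 2*q (H(q) = -9 + q*(-2) = -9 - 2*q)
√(-195 + 1/(H(14) - 296)) = √(-195 + 1/((-9 - 2*14) - 296)) = √(-195 + 1/((-9 - 28) - 296)) = √(-195 + 1/(-37 - 296)) = √(-195 + 1/(-333)) = √(-195 - 1/333) = √(-64936/333) = 2*I*√600658/111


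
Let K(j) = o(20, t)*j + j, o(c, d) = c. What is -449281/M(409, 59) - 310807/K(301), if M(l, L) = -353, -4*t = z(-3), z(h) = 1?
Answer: 55718170/45537 ≈ 1223.6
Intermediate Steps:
t = -¼ (t = -¼*1 = -¼ ≈ -0.25000)
K(j) = 21*j (K(j) = 20*j + j = 21*j)
-449281/M(409, 59) - 310807/K(301) = -449281/(-353) - 310807/(21*301) = -449281*(-1/353) - 310807/6321 = 449281/353 - 310807*1/6321 = 449281/353 - 6343/129 = 55718170/45537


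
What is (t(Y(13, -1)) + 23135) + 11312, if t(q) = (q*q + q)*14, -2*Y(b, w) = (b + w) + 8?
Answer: 35707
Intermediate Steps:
Y(b, w) = -4 - b/2 - w/2 (Y(b, w) = -((b + w) + 8)/2 = -(8 + b + w)/2 = -4 - b/2 - w/2)
t(q) = 14*q + 14*q**2 (t(q) = (q**2 + q)*14 = (q + q**2)*14 = 14*q + 14*q**2)
(t(Y(13, -1)) + 23135) + 11312 = (14*(-4 - 1/2*13 - 1/2*(-1))*(1 + (-4 - 1/2*13 - 1/2*(-1))) + 23135) + 11312 = (14*(-4 - 13/2 + 1/2)*(1 + (-4 - 13/2 + 1/2)) + 23135) + 11312 = (14*(-10)*(1 - 10) + 23135) + 11312 = (14*(-10)*(-9) + 23135) + 11312 = (1260 + 23135) + 11312 = 24395 + 11312 = 35707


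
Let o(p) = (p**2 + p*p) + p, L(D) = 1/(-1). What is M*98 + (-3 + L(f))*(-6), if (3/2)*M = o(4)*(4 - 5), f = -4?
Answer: -2328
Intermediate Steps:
L(D) = -1
o(p) = p + 2*p**2 (o(p) = (p**2 + p**2) + p = 2*p**2 + p = p + 2*p**2)
M = -24 (M = 2*((4*(1 + 2*4))*(4 - 5))/3 = 2*((4*(1 + 8))*(-1))/3 = 2*((4*9)*(-1))/3 = 2*(36*(-1))/3 = (2/3)*(-36) = -24)
M*98 + (-3 + L(f))*(-6) = -24*98 + (-3 - 1)*(-6) = -2352 - 4*(-6) = -2352 + 24 = -2328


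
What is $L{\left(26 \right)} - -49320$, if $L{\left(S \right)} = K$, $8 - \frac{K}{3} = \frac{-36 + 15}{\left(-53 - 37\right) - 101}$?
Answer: $\frac{9424641}{191} \approx 49344.0$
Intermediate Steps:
$K = \frac{4521}{191}$ ($K = 24 - 3 \frac{-36 + 15}{\left(-53 - 37\right) - 101} = 24 - 3 \left(- \frac{21}{-90 - 101}\right) = 24 - 3 \left(- \frac{21}{-191}\right) = 24 - 3 \left(\left(-21\right) \left(- \frac{1}{191}\right)\right) = 24 - \frac{63}{191} = \frac{4521}{191} \approx 23.67$)
$L{\left(S \right)} = \frac{4521}{191}$
$L{\left(26 \right)} - -49320 = \frac{4521}{191} - -49320 = \frac{4521}{191} + 49320 = \frac{9424641}{191}$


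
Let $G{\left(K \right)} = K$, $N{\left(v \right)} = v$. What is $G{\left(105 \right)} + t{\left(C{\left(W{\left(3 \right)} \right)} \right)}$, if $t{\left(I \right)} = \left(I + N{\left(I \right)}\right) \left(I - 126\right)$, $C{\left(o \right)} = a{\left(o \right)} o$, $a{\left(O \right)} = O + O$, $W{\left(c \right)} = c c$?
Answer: $11769$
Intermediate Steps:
$W{\left(c \right)} = c^{2}$
$a{\left(O \right)} = 2 O$
$C{\left(o \right)} = 2 o^{2}$ ($C{\left(o \right)} = 2 o o = 2 o^{2}$)
$t{\left(I \right)} = 2 I \left(-126 + I\right)$ ($t{\left(I \right)} = \left(I + I\right) \left(I - 126\right) = 2 I \left(-126 + I\right)$)
$G{\left(105 \right)} + t{\left(C{\left(W{\left(3 \right)} \right)} \right)} = 105 + 2 \cdot 2 \left(3^{2}\right)^{2} \left(-126 + 2 \left(3^{2}\right)^{2}\right) = 105 + 2 \cdot 2 \cdot 9^{2} \left(-126 + 2 \cdot 9^{2}\right) = 105 + 2 \cdot 2 \cdot 81 \left(-126 + 2 \cdot 81\right) = 105 + 2 \cdot 162 \left(-126 + 162\right) = 105 + 2 \cdot 162 \cdot 36 = 105 + 11664 = 11769$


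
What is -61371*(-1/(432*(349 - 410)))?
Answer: -2273/976 ≈ -2.3289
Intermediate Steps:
-61371*(-1/(432*(349 - 410))) = -61371/((-61*(-432))) = -61371/26352 = -61371*1/26352 = -2273/976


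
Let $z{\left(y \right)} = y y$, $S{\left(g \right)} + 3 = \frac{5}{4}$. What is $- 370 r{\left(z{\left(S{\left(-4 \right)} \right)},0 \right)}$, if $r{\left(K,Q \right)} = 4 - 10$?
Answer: $2220$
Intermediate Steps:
$S{\left(g \right)} = - \frac{7}{4}$ ($S{\left(g \right)} = -3 + \frac{5}{4} = - \frac{7}{4}$)
$z{\left(y \right)} = y^{2}$
$r{\left(K,Q \right)} = -6$ ($r{\left(K,Q \right)} = 4 - 10 = -6$)
$- 370 r{\left(z{\left(S{\left(-4 \right)} \right)},0 \right)} = \left(-370\right) \left(-6\right) = 2220$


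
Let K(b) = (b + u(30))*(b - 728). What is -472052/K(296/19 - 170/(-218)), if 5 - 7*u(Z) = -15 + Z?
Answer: 14172552674924/318995641387 ≈ 44.429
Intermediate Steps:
u(Z) = 20/7 - Z/7 (u(Z) = 5/7 - (-15 + Z)/7 = 5/7 + (15/7 - Z/7) = 20/7 - Z/7)
K(b) = (-728 + b)*(-10/7 + b) (K(b) = (b + (20/7 - ⅐*30))*(b - 728) = (b + (20/7 - 30/7))*(-728 + b) = (b - 10/7)*(-728 + b) = (-10/7 + b)*(-728 + b) = (-728 + b)*(-10/7 + b))
-472052/K(296/19 - 170/(-218)) = -472052/(1040 + (296/19 - 170/(-218))² - 5106*(296/19 - 170/(-218))/7) = -472052/(1040 + (296*(1/19) - 170*(-1/218))² - 5106*(296*(1/19) - 170*(-1/218))/7) = -472052/(1040 + (296/19 + 85/109)² - 5106*(296/19 + 85/109)/7) = -472052/(1040 + (33879/2071)² - 5106/7*33879/2071) = -472052/(1040 + 1147786641/4289041 - 172986174/14497) = -472052/(-318995641387/30023287) = -472052*(-30023287/318995641387) = 14172552674924/318995641387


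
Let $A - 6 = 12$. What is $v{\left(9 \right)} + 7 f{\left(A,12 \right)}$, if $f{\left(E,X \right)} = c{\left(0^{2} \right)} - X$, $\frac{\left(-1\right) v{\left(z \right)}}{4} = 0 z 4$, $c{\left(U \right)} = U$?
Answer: $-84$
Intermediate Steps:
$v{\left(z \right)} = 0$ ($v{\left(z \right)} = - 4 \cdot 0 z 4 = - 4 \cdot 0 \cdot 4 = \left(-4\right) 0 = 0$)
$A = 18$ ($A = 6 + 12 = 18$)
$f{\left(E,X \right)} = - X$ ($f{\left(E,X \right)} = 0^{2} - X = 0 - X = - X$)
$v{\left(9 \right)} + 7 f{\left(A,12 \right)} = 0 + 7 \left(\left(-1\right) 12\right) = 0 + 7 \left(-12\right) = 0 - 84 = -84$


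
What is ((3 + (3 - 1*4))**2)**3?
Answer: 64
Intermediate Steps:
((3 + (3 - 1*4))**2)**3 = ((3 + (3 - 4))**2)**3 = ((3 - 1)**2)**3 = (2**2)**3 = 4**3 = 64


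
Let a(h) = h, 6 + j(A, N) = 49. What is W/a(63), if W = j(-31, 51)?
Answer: 43/63 ≈ 0.68254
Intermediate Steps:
j(A, N) = 43 (j(A, N) = -6 + 49 = 43)
W = 43
W/a(63) = 43/63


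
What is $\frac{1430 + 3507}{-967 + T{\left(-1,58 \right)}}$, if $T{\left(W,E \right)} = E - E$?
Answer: $- \frac{4937}{967} \approx -5.1055$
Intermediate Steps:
$T{\left(W,E \right)} = 0$
$\frac{1430 + 3507}{-967 + T{\left(-1,58 \right)}} = \frac{1430 + 3507}{-967 + 0} = \frac{4937}{-967} = 4937 \left(- \frac{1}{967}\right) = - \frac{4937}{967}$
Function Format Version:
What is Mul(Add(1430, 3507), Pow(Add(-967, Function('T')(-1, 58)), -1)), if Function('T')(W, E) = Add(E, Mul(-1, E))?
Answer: Rational(-4937, 967) ≈ -5.1055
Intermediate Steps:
Function('T')(W, E) = 0
Mul(Add(1430, 3507), Pow(Add(-967, Function('T')(-1, 58)), -1)) = Mul(Add(1430, 3507), Pow(Add(-967, 0), -1)) = Mul(4937, Pow(-967, -1)) = Mul(4937, Rational(-1, 967)) = Rational(-4937, 967)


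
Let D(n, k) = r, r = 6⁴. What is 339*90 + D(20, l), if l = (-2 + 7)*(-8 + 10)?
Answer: 31806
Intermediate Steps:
r = 1296
l = 10 (l = 5*2 = 10)
D(n, k) = 1296
339*90 + D(20, l) = 339*90 + 1296 = 30510 + 1296 = 31806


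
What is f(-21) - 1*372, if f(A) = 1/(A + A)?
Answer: -15625/42 ≈ -372.02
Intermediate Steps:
f(A) = 1/(2*A)
f(-21) - 1*372 = (½)/(-21) - 1*372 = (½)*(-1/21) - 372 = -1/42 - 372 = -15625/42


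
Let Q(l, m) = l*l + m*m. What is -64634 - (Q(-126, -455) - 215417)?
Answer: -72118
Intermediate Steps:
Q(l, m) = l² + m²
-64634 - (Q(-126, -455) - 215417) = -64634 - (((-126)² + (-455)²) - 215417) = -64634 - ((15876 + 207025) - 215417) = -64634 - (222901 - 215417) = -64634 - 1*7484 = -64634 - 7484 = -72118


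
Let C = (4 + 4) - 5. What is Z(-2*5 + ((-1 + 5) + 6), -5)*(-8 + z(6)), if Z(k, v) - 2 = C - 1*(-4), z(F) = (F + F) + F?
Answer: 90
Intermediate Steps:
z(F) = 3*F (z(F) = 2*F + F = 3*F)
C = 3 (C = 8 - 5 = 3)
Z(k, v) = 9 (Z(k, v) = 2 + (3 - 1*(-4)) = 2 + (3 + 4) = 2 + 7 = 9)
Z(-2*5 + ((-1 + 5) + 6), -5)*(-8 + z(6)) = 9*(-8 + 3*6) = 9*(-8 + 18) = 9*10 = 90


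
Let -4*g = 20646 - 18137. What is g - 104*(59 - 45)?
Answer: -8333/4 ≈ -2083.3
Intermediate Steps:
g = -2509/4 (g = -(20646 - 18137)/4 = -¼*2509 = -2509/4 ≈ -627.25)
g - 104*(59 - 45) = -2509/4 - 104*(59 - 45) = -2509/4 - 104*14 = -2509/4 - 1*1456 = -2509/4 - 1456 = -8333/4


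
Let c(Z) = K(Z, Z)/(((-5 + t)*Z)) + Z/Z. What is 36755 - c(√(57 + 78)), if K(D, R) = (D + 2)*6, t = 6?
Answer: 36748 - 4*√15/15 ≈ 36747.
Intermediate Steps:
K(D, R) = 12 + 6*D (K(D, R) = (2 + D)*6 = 12 + 6*D)
c(Z) = 1 + (12 + 6*Z)/Z (c(Z) = (12 + 6*Z)/(((-5 + 6)*Z)) + Z/Z = (12 + 6*Z)/((1*Z)) + 1 = (12 + 6*Z)/Z + 1 = 1 + (12 + 6*Z)/Z)
36755 - c(√(57 + 78)) = 36755 - (7 + 12/(√(57 + 78))) = 36755 - (7 + 12/(√135)) = 36755 - (7 + 12/((3*√15))) = 36755 - (7 + 12*(√15/45)) = 36755 - (7 + 4*√15/15) = 36755 + (-7 - 4*√15/15) = 36748 - 4*√15/15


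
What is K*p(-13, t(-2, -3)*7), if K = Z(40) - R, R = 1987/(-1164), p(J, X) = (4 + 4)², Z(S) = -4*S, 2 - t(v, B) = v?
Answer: -2948048/291 ≈ -10131.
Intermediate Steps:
t(v, B) = 2 - v
p(J, X) = 64 (p(J, X) = 8² = 64)
R = -1987/1164 (R = 1987*(-1/1164) = -1987/1164 ≈ -1.7070)
K = -184253/1164 (K = -4*40 - 1*(-1987/1164) = -160 + 1987/1164 = -184253/1164 ≈ -158.29)
K*p(-13, t(-2, -3)*7) = -184253/1164*64 = -2948048/291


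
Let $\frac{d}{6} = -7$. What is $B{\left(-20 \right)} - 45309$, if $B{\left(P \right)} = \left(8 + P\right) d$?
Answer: $-44805$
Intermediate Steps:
$d = -42$ ($d = 6 \left(-7\right) = -42$)
$B{\left(P \right)} = -336 - 42 P$ ($B{\left(P \right)} = \left(8 + P\right) \left(-42\right) = -336 - 42 P$)
$B{\left(-20 \right)} - 45309 = \left(-336 - -840\right) - 45309 = \left(-336 + 840\right) - 45309 = 504 - 45309 = -44805$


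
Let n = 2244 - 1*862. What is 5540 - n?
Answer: 4158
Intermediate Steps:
n = 1382 (n = 2244 - 862 = 1382)
5540 - n = 5540 - 1*1382 = 5540 - 1382 = 4158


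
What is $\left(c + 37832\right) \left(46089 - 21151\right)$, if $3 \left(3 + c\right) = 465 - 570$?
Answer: $942506772$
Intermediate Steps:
$c = -38$ ($c = -3 + \frac{465 - 570}{3} = -3 + \frac{1}{3} \left(-105\right) = -3 - 35 = -38$)
$\left(c + 37832\right) \left(46089 - 21151\right) = \left(-38 + 37832\right) \left(46089 - 21151\right) = 37794 \cdot 24938 = 942506772$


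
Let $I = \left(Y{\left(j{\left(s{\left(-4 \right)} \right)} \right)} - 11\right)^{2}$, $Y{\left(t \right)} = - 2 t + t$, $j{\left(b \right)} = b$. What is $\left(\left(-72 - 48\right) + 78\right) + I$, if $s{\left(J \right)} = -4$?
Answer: $7$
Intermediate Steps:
$Y{\left(t \right)} = - t$
$I = 49$ ($I = \left(\left(-1\right) \left(-4\right) - 11\right)^{2} = \left(4 - 11\right)^{2} = \left(-7\right)^{2} = 49$)
$\left(\left(-72 - 48\right) + 78\right) + I = \left(\left(-72 - 48\right) + 78\right) + 49 = \left(-120 + 78\right) + 49 = -42 + 49 = 7$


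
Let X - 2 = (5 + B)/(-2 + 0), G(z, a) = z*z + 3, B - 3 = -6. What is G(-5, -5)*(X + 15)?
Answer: 448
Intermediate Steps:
B = -3 (B = 3 - 6 = -3)
G(z, a) = 3 + z**2 (G(z, a) = z**2 + 3 = 3 + z**2)
X = 1 (X = 2 + (5 - 3)/(-2 + 0) = 2 + 2/(-2) = 2 + 2*(-1/2) = 2 - 1 = 1)
G(-5, -5)*(X + 15) = (3 + (-5)**2)*(1 + 15) = (3 + 25)*16 = 28*16 = 448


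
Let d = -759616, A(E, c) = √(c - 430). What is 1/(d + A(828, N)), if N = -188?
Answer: -379808/288508234037 - I*√618/577016468074 ≈ -1.3165e-6 - 4.3083e-11*I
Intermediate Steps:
A(E, c) = √(-430 + c)
1/(d + A(828, N)) = 1/(-759616 + √(-430 - 188)) = 1/(-759616 + √(-618)) = 1/(-759616 + I*√618)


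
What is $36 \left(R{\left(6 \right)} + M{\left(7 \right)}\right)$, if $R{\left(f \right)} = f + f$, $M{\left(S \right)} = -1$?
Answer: $396$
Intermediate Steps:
$R{\left(f \right)} = 2 f$
$36 \left(R{\left(6 \right)} + M{\left(7 \right)}\right) = 36 \left(2 \cdot 6 - 1\right) = 36 \left(12 - 1\right) = 36 \cdot 11 = 396$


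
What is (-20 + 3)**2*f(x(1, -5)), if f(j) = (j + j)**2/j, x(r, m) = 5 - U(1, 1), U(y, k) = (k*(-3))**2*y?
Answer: -4624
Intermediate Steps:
U(y, k) = 9*y*k**2 (U(y, k) = (-3*k)**2*y = (9*k**2)*y = 9*y*k**2)
x(r, m) = -4 (x(r, m) = 5 - 9*1**2 = 5 - 9 = -4)
f(j) = 4*j (f(j) = (2*j)**2/j = (4*j**2)/j = 4*j)
(-20 + 3)**2*f(x(1, -5)) = (-20 + 3)**2*(4*(-4)) = (-17)**2*(-16) = 289*(-16) = -4624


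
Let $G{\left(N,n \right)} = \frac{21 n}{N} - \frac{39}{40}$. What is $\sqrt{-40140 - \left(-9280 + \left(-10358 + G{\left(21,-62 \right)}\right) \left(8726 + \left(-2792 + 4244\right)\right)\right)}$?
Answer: $\frac{9 \sqrt{130905955}}{10} \approx 10297.0$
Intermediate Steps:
$G{\left(N,n \right)} = - \frac{39}{40} + \frac{21 n}{N}$ ($G{\left(N,n \right)} = \frac{21 n}{N} - \frac{39}{40} = - \frac{39}{40} + \frac{21 n}{N}$)
$\sqrt{-40140 - \left(-9280 + \left(-10358 + G{\left(21,-62 \right)}\right) \left(8726 + \left(-2792 + 4244\right)\right)\right)} = \sqrt{-40140 - \left(-9280 + \left(-10358 + \left(- \frac{39}{40} + 21 \left(-62\right) \frac{1}{21}\right)\right) \left(8726 + \left(-2792 + 4244\right)\right)\right)} = \sqrt{-40140 - \left(-9280 + \left(-10358 + \left(- \frac{39}{40} + 21 \left(-62\right) \frac{1}{21}\right)\right) \left(8726 + 1452\right)\right)} = \sqrt{-40140 - \left(-9280 + \left(-10358 - \frac{2519}{40}\right) 10178\right)} = \sqrt{-40140 - \left(-9280 - \frac{2121293671}{20}\right)} = \sqrt{-40140 + \left(9280 - - \frac{2121293671}{20}\right)} = \sqrt{-40140 + \left(9280 + \frac{2121293671}{20}\right)} = \sqrt{-40140 + \frac{2121479271}{20}} = \sqrt{\frac{2120676471}{20}} = \frac{9 \sqrt{130905955}}{10}$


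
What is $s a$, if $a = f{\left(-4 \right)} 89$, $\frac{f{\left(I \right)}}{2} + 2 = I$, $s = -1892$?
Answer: $2020656$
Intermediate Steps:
$f{\left(I \right)} = -4 + 2 I$
$a = -1068$ ($a = \left(-4 + 2 \left(-4\right)\right) 89 = \left(-4 - 8\right) 89 = \left(-12\right) 89 = -1068$)
$s a = \left(-1892\right) \left(-1068\right) = 2020656$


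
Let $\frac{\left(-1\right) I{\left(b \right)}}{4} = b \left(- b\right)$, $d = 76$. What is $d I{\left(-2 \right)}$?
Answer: $1216$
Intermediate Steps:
$I{\left(b \right)} = 4 b^{2}$ ($I{\left(b \right)} = - 4 b \left(- b\right) = - 4 \left(- b^{2}\right) = 4 b^{2}$)
$d I{\left(-2 \right)} = 76 \cdot 4 \left(-2\right)^{2} = 76 \cdot 4 \cdot 4 = 76 \cdot 16 = 1216$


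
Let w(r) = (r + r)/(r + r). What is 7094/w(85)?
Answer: 7094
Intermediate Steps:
w(r) = 1 (w(r) = (2*r)/((2*r)) = (2*r)*(1/(2*r)) = 1)
7094/w(85) = 7094/1 = 7094*1 = 7094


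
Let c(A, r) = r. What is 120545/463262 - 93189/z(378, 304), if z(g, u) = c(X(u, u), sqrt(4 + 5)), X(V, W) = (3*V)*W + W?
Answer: -14390186961/463262 ≈ -31063.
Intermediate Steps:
X(V, W) = W + 3*V*W (X(V, W) = 3*V*W + W = W + 3*V*W)
z(g, u) = 3 (z(g, u) = sqrt(4 + 5) = sqrt(9) = 3)
120545/463262 - 93189/z(378, 304) = 120545/463262 - 93189/3 = 120545*(1/463262) - 93189*1/3 = 120545/463262 - 31063 = -14390186961/463262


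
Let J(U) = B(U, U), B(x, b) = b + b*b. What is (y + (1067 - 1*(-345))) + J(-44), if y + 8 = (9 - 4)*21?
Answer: 3401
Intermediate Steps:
B(x, b) = b + b**2
y = 97 (y = -8 + (9 - 4)*21 = -8 + 5*21 = -8 + 105 = 97)
J(U) = U*(1 + U)
(y + (1067 - 1*(-345))) + J(-44) = (97 + (1067 - 1*(-345))) - 44*(1 - 44) = (97 + (1067 + 345)) - 44*(-43) = (97 + 1412) + 1892 = 1509 + 1892 = 3401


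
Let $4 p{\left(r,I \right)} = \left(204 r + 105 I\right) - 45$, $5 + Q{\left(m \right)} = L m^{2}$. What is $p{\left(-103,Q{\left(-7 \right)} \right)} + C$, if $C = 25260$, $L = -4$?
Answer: $\frac{29439}{2} \approx 14720.0$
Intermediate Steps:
$Q{\left(m \right)} = -5 - 4 m^{2}$
$p{\left(r,I \right)} = - \frac{45}{4} + 51 r + \frac{105 I}{4}$ ($p{\left(r,I \right)} = \frac{\left(204 r + 105 I\right) - 45}{4} = \frac{\left(105 I + 204 r\right) - 45}{4} = \frac{-45 + 105 I + 204 r}{4} = - \frac{45}{4} + 51 r + \frac{105 I}{4}$)
$p{\left(-103,Q{\left(-7 \right)} \right)} + C = \left(- \frac{45}{4} + 51 \left(-103\right) + \frac{105 \left(-5 - 4 \left(-7\right)^{2}\right)}{4}\right) + 25260 = \left(- \frac{45}{4} - 5253 + \frac{105 \left(-5 - 196\right)}{4}\right) + 25260 = \left(- \frac{45}{4} - 5253 + \frac{105}{4} \left(-201\right)\right) + 25260 = \left(- \frac{45}{4} - 5253 - \frac{21105}{4}\right) + 25260 = - \frac{21081}{2} + 25260 = \frac{29439}{2}$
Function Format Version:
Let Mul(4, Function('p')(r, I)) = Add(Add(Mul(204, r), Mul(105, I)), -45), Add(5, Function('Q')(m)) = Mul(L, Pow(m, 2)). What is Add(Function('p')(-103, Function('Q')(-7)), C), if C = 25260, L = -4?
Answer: Rational(29439, 2) ≈ 14720.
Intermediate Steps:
Function('Q')(m) = Add(-5, Mul(-4, Pow(m, 2)))
Function('p')(r, I) = Add(Rational(-45, 4), Mul(51, r), Mul(Rational(105, 4), I)) (Function('p')(r, I) = Mul(Rational(1, 4), Add(Add(Mul(204, r), Mul(105, I)), -45)) = Mul(Rational(1, 4), Add(Add(Mul(105, I), Mul(204, r)), -45)) = Mul(Rational(1, 4), Add(-45, Mul(105, I), Mul(204, r))) = Add(Rational(-45, 4), Mul(51, r), Mul(Rational(105, 4), I)))
Add(Function('p')(-103, Function('Q')(-7)), C) = Add(Add(Rational(-45, 4), Mul(51, -103), Mul(Rational(105, 4), Add(-5, Mul(-4, Pow(-7, 2))))), 25260) = Add(Add(Rational(-45, 4), -5253, Mul(Rational(105, 4), Add(-5, Mul(-4, 49)))), 25260) = Add(Add(Rational(-45, 4), -5253, Mul(Rational(105, 4), Add(-5, -196))), 25260) = Add(Add(Rational(-45, 4), -5253, Mul(Rational(105, 4), -201)), 25260) = Add(Add(Rational(-45, 4), -5253, Rational(-21105, 4)), 25260) = Add(Rational(-21081, 2), 25260) = Rational(29439, 2)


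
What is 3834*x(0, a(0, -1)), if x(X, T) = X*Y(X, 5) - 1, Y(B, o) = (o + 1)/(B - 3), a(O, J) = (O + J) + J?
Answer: -3834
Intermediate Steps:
a(O, J) = O + 2*J (a(O, J) = (J + O) + J = O + 2*J)
Y(B, o) = (1 + o)/(-3 + B)
x(X, T) = -1 + 6*X/(-3 + X) (x(X, T) = X*((1 + 5)/(-3 + X)) - 1 = X*(6/(-3 + X)) - 1 = 6*X/(-3 + X) - 1 = -1 + 6*X/(-3 + X))
3834*x(0, a(0, -1)) = 3834*((3 + 5*0)/(-3 + 0)) = 3834*((3 + 0)/(-3)) = 3834*(-⅓*3) = 3834*(-1) = -3834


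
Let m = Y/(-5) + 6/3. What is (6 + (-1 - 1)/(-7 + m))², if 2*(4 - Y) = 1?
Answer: 131044/3249 ≈ 40.334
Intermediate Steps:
Y = 7/2 (Y = 4 - ½*1 = 4 - ½ = 7/2 ≈ 3.5000)
m = 13/10 (m = (7/2)/(-5) + 6/3 = (7/2)*(-⅕) + 6*(⅓) = -7/10 + 2 = 13/10 ≈ 1.3000)
(6 + (-1 - 1)/(-7 + m))² = (6 + (-1 - 1)/(-7 + 13/10))² = (6 - 2/(-57/10))² = (6 - 2*(-10/57))² = (6 + 20/57)² = (362/57)² = 131044/3249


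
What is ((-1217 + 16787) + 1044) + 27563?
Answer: 44177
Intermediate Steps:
((-1217 + 16787) + 1044) + 27563 = (15570 + 1044) + 27563 = 16614 + 27563 = 44177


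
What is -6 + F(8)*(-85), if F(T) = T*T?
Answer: -5446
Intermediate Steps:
F(T) = T²
-6 + F(8)*(-85) = -6 + 8²*(-85) = -6 + 64*(-85) = -6 - 5440 = -5446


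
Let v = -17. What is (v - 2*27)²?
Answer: 5041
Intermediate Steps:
(v - 2*27)² = (-17 - 2*27)² = (-17 - 54)² = (-71)² = 5041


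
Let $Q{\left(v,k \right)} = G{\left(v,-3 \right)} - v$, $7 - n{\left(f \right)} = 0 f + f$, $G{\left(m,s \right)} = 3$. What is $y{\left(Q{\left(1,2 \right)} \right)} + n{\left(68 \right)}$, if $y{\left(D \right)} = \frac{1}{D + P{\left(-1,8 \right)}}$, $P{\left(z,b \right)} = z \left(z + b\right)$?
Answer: $- \frac{306}{5} \approx -61.2$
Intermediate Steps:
$P{\left(z,b \right)} = z \left(b + z\right)$
$n{\left(f \right)} = 7 - f$ ($n{\left(f \right)} = 7 - \left(0 f + f\right) = 7 - \left(0 + f\right) = 7 - f$)
$Q{\left(v,k \right)} = 3 - v$
$y{\left(D \right)} = \frac{1}{-7 + D}$ ($y{\left(D \right)} = \frac{1}{D - \left(8 - 1\right)} = \frac{1}{D - 7} = \frac{1}{-7 + D}$)
$y{\left(Q{\left(1,2 \right)} \right)} + n{\left(68 \right)} = \frac{1}{-7 + \left(3 - 1\right)} + \left(7 - 68\right) = \frac{1}{-7 + 2} - 61 = \frac{1}{-5} - 61 = - \frac{1}{5} - 61 = - \frac{306}{5}$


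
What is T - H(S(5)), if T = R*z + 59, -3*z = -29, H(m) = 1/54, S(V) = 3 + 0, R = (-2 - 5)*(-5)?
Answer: 21455/54 ≈ 397.31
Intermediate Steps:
R = 35 (R = -7*(-5) = 35)
S(V) = 3
H(m) = 1/54
z = 29/3 (z = -⅓*(-29) = 29/3 ≈ 9.6667)
T = 1192/3 (T = 35*(29/3) + 59 = 1015/3 + 59 = 1192/3 ≈ 397.33)
T - H(S(5)) = 1192/3 - 1*1/54 = 1192/3 - 1/54 = 21455/54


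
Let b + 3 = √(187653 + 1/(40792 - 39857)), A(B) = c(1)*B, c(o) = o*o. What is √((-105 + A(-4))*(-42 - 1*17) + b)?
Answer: √(5619518300 + 1870*√41012736215)/935 ≈ 82.832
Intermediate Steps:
c(o) = o²
A(B) = B (A(B) = 1²*B = 1*B = B)
b = -3 + 2*√41012736215/935 (b = -3 + √(187653 + 1/(40792 - 39857)) = -3 + √(187653 + 1/935) = -3 + √(175455556/935) = -3 + 2*√41012736215/935 ≈ 430.19)
√((-105 + A(-4))*(-42 - 1*17) + b) = √((-105 - 4)*(-42 - 1*17) + (-3 + 2*√41012736215/935)) = √(-109*(-42 - 17) + (-3 + 2*√41012736215/935)) = √(-109*(-59) + (-3 + 2*√41012736215/935)) = √(6431 + (-3 + 2*√41012736215/935)) = √(6428 + 2*√41012736215/935)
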